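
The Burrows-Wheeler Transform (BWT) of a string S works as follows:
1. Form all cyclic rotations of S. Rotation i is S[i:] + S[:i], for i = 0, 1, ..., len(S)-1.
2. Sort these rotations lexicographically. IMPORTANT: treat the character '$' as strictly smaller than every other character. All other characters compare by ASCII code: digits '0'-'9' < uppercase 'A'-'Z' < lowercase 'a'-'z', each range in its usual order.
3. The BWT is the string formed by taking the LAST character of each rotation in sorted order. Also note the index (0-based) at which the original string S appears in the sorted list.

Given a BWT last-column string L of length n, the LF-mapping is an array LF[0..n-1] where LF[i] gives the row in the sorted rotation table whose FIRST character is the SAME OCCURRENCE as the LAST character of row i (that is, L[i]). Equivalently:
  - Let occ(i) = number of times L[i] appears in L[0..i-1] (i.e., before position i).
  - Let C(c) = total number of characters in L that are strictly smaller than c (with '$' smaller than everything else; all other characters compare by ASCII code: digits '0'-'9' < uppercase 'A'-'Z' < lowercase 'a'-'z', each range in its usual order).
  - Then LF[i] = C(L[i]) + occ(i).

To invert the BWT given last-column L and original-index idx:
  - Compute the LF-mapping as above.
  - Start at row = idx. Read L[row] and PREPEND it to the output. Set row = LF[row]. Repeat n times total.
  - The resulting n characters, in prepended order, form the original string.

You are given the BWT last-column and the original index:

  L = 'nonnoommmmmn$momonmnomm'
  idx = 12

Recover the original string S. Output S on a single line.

Answer: nmmnommnmmommonommoonn$

Derivation:
LF mapping: 11 17 12 13 18 19 1 2 3 4 5 14 0 6 20 7 21 15 8 16 22 9 10
Walk LF starting at row 12, prepending L[row]:
  step 1: row=12, L[12]='$', prepend. Next row=LF[12]=0
  step 2: row=0, L[0]='n', prepend. Next row=LF[0]=11
  step 3: row=11, L[11]='n', prepend. Next row=LF[11]=14
  step 4: row=14, L[14]='o', prepend. Next row=LF[14]=20
  step 5: row=20, L[20]='o', prepend. Next row=LF[20]=22
  step 6: row=22, L[22]='m', prepend. Next row=LF[22]=10
  step 7: row=10, L[10]='m', prepend. Next row=LF[10]=5
  step 8: row=5, L[5]='o', prepend. Next row=LF[5]=19
  step 9: row=19, L[19]='n', prepend. Next row=LF[19]=16
  step 10: row=16, L[16]='o', prepend. Next row=LF[16]=21
  step 11: row=21, L[21]='m', prepend. Next row=LF[21]=9
  step 12: row=9, L[9]='m', prepend. Next row=LF[9]=4
  step 13: row=4, L[4]='o', prepend. Next row=LF[4]=18
  step 14: row=18, L[18]='m', prepend. Next row=LF[18]=8
  step 15: row=8, L[8]='m', prepend. Next row=LF[8]=3
  step 16: row=3, L[3]='n', prepend. Next row=LF[3]=13
  step 17: row=13, L[13]='m', prepend. Next row=LF[13]=6
  step 18: row=6, L[6]='m', prepend. Next row=LF[6]=1
  step 19: row=1, L[1]='o', prepend. Next row=LF[1]=17
  step 20: row=17, L[17]='n', prepend. Next row=LF[17]=15
  step 21: row=15, L[15]='m', prepend. Next row=LF[15]=7
  step 22: row=7, L[7]='m', prepend. Next row=LF[7]=2
  step 23: row=2, L[2]='n', prepend. Next row=LF[2]=12
Reversed output: nmmnommnmmommonommoonn$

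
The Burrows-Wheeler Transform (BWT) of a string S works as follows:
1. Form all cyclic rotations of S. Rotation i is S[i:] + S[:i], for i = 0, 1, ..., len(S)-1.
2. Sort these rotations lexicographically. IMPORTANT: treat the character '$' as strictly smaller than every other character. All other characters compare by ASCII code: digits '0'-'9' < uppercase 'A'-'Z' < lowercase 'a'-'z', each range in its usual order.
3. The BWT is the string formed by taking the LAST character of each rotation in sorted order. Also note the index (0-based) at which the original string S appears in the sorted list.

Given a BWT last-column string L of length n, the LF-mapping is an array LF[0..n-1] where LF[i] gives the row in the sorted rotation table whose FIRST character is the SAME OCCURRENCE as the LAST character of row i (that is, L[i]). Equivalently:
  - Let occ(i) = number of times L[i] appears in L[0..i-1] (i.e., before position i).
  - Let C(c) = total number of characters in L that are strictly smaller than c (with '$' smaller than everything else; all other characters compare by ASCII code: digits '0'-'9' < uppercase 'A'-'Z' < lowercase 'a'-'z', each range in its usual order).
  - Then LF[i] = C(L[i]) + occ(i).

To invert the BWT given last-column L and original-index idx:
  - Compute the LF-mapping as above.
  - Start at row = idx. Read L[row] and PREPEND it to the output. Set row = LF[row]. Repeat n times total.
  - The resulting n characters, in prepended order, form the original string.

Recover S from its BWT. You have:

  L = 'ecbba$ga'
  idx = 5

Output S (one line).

LF mapping: 6 5 3 4 1 0 7 2
Walk LF starting at row 5, prepending L[row]:
  step 1: row=5, L[5]='$', prepend. Next row=LF[5]=0
  step 2: row=0, L[0]='e', prepend. Next row=LF[0]=6
  step 3: row=6, L[6]='g', prepend. Next row=LF[6]=7
  step 4: row=7, L[7]='a', prepend. Next row=LF[7]=2
  step 5: row=2, L[2]='b', prepend. Next row=LF[2]=3
  step 6: row=3, L[3]='b', prepend. Next row=LF[3]=4
  step 7: row=4, L[4]='a', prepend. Next row=LF[4]=1
  step 8: row=1, L[1]='c', prepend. Next row=LF[1]=5
Reversed output: cabbage$

Answer: cabbage$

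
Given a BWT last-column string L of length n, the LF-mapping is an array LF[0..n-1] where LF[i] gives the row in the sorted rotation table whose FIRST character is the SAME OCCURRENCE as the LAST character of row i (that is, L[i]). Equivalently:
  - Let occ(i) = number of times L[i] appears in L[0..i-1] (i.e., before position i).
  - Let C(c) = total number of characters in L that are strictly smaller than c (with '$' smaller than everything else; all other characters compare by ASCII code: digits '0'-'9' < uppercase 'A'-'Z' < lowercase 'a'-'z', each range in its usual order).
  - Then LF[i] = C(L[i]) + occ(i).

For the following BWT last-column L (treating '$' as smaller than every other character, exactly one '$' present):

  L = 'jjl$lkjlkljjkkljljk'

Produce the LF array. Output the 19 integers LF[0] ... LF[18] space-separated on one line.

Answer: 1 2 13 0 14 8 3 15 9 16 4 5 10 11 17 6 18 7 12

Derivation:
Char counts: '$':1, 'j':7, 'k':5, 'l':6
C (first-col start): C('$')=0, C('j')=1, C('k')=8, C('l')=13
L[0]='j': occ=0, LF[0]=C('j')+0=1+0=1
L[1]='j': occ=1, LF[1]=C('j')+1=1+1=2
L[2]='l': occ=0, LF[2]=C('l')+0=13+0=13
L[3]='$': occ=0, LF[3]=C('$')+0=0+0=0
L[4]='l': occ=1, LF[4]=C('l')+1=13+1=14
L[5]='k': occ=0, LF[5]=C('k')+0=8+0=8
L[6]='j': occ=2, LF[6]=C('j')+2=1+2=3
L[7]='l': occ=2, LF[7]=C('l')+2=13+2=15
L[8]='k': occ=1, LF[8]=C('k')+1=8+1=9
L[9]='l': occ=3, LF[9]=C('l')+3=13+3=16
L[10]='j': occ=3, LF[10]=C('j')+3=1+3=4
L[11]='j': occ=4, LF[11]=C('j')+4=1+4=5
L[12]='k': occ=2, LF[12]=C('k')+2=8+2=10
L[13]='k': occ=3, LF[13]=C('k')+3=8+3=11
L[14]='l': occ=4, LF[14]=C('l')+4=13+4=17
L[15]='j': occ=5, LF[15]=C('j')+5=1+5=6
L[16]='l': occ=5, LF[16]=C('l')+5=13+5=18
L[17]='j': occ=6, LF[17]=C('j')+6=1+6=7
L[18]='k': occ=4, LF[18]=C('k')+4=8+4=12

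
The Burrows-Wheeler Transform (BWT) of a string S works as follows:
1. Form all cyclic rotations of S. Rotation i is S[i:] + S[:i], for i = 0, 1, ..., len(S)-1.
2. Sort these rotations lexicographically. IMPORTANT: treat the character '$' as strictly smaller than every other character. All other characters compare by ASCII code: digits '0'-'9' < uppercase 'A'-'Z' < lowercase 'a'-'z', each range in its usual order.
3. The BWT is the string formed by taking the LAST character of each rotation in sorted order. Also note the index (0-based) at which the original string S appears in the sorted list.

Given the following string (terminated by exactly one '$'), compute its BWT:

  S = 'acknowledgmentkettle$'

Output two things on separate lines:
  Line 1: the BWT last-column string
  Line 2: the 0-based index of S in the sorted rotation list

All 21 rotations (rotation i = S[i:]+S[:i]):
  rot[0] = acknowledgmentkettle$
  rot[1] = cknowledgmentkettle$a
  rot[2] = knowledgmentkettle$ac
  rot[3] = nowledgmentkettle$ack
  rot[4] = owledgmentkettle$ackn
  rot[5] = wledgmentkettle$ackno
  rot[6] = ledgmentkettle$acknow
  rot[7] = edgmentkettle$acknowl
  rot[8] = dgmentkettle$acknowle
  rot[9] = gmentkettle$acknowled
  rot[10] = mentkettle$acknowledg
  rot[11] = entkettle$acknowledgm
  rot[12] = ntkettle$acknowledgme
  rot[13] = tkettle$acknowledgmen
  rot[14] = kettle$acknowledgment
  rot[15] = ettle$acknowledgmentk
  rot[16] = ttle$acknowledgmentke
  rot[17] = tle$acknowledgmentket
  rot[18] = le$acknowledgmentkett
  rot[19] = e$acknowledgmentkettl
  rot[20] = $acknowledgmentkettle
Sorted (with $ < everything):
  sorted[0] = $acknowledgmentkettle  (last char: 'e')
  sorted[1] = acknowledgmentkettle$  (last char: '$')
  sorted[2] = cknowledgmentkettle$a  (last char: 'a')
  sorted[3] = dgmentkettle$acknowle  (last char: 'e')
  sorted[4] = e$acknowledgmentkettl  (last char: 'l')
  sorted[5] = edgmentkettle$acknowl  (last char: 'l')
  sorted[6] = entkettle$acknowledgm  (last char: 'm')
  sorted[7] = ettle$acknowledgmentk  (last char: 'k')
  sorted[8] = gmentkettle$acknowled  (last char: 'd')
  sorted[9] = kettle$acknowledgment  (last char: 't')
  sorted[10] = knowledgmentkettle$ac  (last char: 'c')
  sorted[11] = le$acknowledgmentkett  (last char: 't')
  sorted[12] = ledgmentkettle$acknow  (last char: 'w')
  sorted[13] = mentkettle$acknowledg  (last char: 'g')
  sorted[14] = nowledgmentkettle$ack  (last char: 'k')
  sorted[15] = ntkettle$acknowledgme  (last char: 'e')
  sorted[16] = owledgmentkettle$ackn  (last char: 'n')
  sorted[17] = tkettle$acknowledgmen  (last char: 'n')
  sorted[18] = tle$acknowledgmentket  (last char: 't')
  sorted[19] = ttle$acknowledgmentke  (last char: 'e')
  sorted[20] = wledgmentkettle$ackno  (last char: 'o')
Last column: e$aellmkdtctwgkennteo
Original string S is at sorted index 1

Answer: e$aellmkdtctwgkennteo
1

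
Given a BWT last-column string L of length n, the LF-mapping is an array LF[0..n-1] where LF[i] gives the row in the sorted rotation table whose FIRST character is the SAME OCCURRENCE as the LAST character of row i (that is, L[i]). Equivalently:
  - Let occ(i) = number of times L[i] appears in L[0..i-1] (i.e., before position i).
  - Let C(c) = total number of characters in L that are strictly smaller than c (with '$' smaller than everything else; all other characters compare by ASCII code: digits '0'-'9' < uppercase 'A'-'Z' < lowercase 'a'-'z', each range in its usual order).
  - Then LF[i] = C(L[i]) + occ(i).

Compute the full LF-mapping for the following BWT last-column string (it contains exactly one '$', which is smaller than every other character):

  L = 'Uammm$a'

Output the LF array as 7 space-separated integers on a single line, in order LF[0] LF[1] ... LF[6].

Answer: 1 2 4 5 6 0 3

Derivation:
Char counts: '$':1, 'U':1, 'a':2, 'm':3
C (first-col start): C('$')=0, C('U')=1, C('a')=2, C('m')=4
L[0]='U': occ=0, LF[0]=C('U')+0=1+0=1
L[1]='a': occ=0, LF[1]=C('a')+0=2+0=2
L[2]='m': occ=0, LF[2]=C('m')+0=4+0=4
L[3]='m': occ=1, LF[3]=C('m')+1=4+1=5
L[4]='m': occ=2, LF[4]=C('m')+2=4+2=6
L[5]='$': occ=0, LF[5]=C('$')+0=0+0=0
L[6]='a': occ=1, LF[6]=C('a')+1=2+1=3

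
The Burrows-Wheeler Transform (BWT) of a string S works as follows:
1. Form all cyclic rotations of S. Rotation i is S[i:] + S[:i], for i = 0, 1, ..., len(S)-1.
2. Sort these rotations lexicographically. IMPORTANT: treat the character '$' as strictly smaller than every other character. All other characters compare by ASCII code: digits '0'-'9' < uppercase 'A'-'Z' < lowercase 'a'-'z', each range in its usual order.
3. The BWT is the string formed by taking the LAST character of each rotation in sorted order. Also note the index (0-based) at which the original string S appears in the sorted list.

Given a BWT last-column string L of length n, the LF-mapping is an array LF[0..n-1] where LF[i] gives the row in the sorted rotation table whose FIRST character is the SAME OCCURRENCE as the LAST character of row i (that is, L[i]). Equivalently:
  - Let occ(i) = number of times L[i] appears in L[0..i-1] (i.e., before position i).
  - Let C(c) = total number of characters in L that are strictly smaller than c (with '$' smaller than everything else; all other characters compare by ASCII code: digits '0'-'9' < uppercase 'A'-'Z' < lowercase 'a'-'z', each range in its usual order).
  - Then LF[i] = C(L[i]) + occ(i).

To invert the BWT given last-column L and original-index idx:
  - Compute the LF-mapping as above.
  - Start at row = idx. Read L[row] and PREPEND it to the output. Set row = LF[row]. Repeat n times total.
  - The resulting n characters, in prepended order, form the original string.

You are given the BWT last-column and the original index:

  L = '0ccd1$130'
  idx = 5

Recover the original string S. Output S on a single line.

LF mapping: 1 6 7 8 3 0 4 5 2
Walk LF starting at row 5, prepending L[row]:
  step 1: row=5, L[5]='$', prepend. Next row=LF[5]=0
  step 2: row=0, L[0]='0', prepend. Next row=LF[0]=1
  step 3: row=1, L[1]='c', prepend. Next row=LF[1]=6
  step 4: row=6, L[6]='1', prepend. Next row=LF[6]=4
  step 5: row=4, L[4]='1', prepend. Next row=LF[4]=3
  step 6: row=3, L[3]='d', prepend. Next row=LF[3]=8
  step 7: row=8, L[8]='0', prepend. Next row=LF[8]=2
  step 8: row=2, L[2]='c', prepend. Next row=LF[2]=7
  step 9: row=7, L[7]='3', prepend. Next row=LF[7]=5
Reversed output: 3c0d11c0$

Answer: 3c0d11c0$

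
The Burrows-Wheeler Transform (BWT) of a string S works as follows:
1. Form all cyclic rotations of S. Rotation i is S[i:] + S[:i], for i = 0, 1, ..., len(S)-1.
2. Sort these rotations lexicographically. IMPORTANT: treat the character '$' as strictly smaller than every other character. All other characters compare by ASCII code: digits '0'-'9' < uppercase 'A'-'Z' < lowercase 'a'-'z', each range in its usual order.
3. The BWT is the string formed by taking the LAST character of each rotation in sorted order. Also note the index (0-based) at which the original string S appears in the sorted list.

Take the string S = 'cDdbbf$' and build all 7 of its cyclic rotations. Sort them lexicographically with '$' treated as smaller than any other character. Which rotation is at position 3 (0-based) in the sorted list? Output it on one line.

Answer: bf$cDdb

Derivation:
All 7 rotations (rotation i = S[i:]+S[:i]):
  rot[0] = cDdbbf$
  rot[1] = Ddbbf$c
  rot[2] = dbbf$cD
  rot[3] = bbf$cDd
  rot[4] = bf$cDdb
  rot[5] = f$cDdbb
  rot[6] = $cDdbbf
Sorted (with $ < everything):
  sorted[0] = $cDdbbf
  sorted[1] = Ddbbf$c
  sorted[2] = bbf$cDd
  sorted[3] = bf$cDdb
  sorted[4] = cDdbbf$
  sorted[5] = dbbf$cD
  sorted[6] = f$cDdbb
sorted[3] = bf$cDdb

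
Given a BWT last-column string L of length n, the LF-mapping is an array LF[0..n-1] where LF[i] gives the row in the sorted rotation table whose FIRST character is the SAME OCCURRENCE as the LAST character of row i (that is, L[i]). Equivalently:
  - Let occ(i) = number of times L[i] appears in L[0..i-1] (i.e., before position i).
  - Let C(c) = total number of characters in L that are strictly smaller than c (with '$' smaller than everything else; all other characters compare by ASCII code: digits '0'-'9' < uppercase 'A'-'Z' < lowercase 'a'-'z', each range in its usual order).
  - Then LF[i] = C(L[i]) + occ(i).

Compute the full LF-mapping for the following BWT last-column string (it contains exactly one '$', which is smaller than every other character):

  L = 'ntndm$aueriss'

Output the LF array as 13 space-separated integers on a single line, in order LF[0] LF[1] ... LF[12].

Answer: 6 11 7 2 5 0 1 12 3 8 4 9 10

Derivation:
Char counts: '$':1, 'a':1, 'd':1, 'e':1, 'i':1, 'm':1, 'n':2, 'r':1, 's':2, 't':1, 'u':1
C (first-col start): C('$')=0, C('a')=1, C('d')=2, C('e')=3, C('i')=4, C('m')=5, C('n')=6, C('r')=8, C('s')=9, C('t')=11, C('u')=12
L[0]='n': occ=0, LF[0]=C('n')+0=6+0=6
L[1]='t': occ=0, LF[1]=C('t')+0=11+0=11
L[2]='n': occ=1, LF[2]=C('n')+1=6+1=7
L[3]='d': occ=0, LF[3]=C('d')+0=2+0=2
L[4]='m': occ=0, LF[4]=C('m')+0=5+0=5
L[5]='$': occ=0, LF[5]=C('$')+0=0+0=0
L[6]='a': occ=0, LF[6]=C('a')+0=1+0=1
L[7]='u': occ=0, LF[7]=C('u')+0=12+0=12
L[8]='e': occ=0, LF[8]=C('e')+0=3+0=3
L[9]='r': occ=0, LF[9]=C('r')+0=8+0=8
L[10]='i': occ=0, LF[10]=C('i')+0=4+0=4
L[11]='s': occ=0, LF[11]=C('s')+0=9+0=9
L[12]='s': occ=1, LF[12]=C('s')+1=9+1=10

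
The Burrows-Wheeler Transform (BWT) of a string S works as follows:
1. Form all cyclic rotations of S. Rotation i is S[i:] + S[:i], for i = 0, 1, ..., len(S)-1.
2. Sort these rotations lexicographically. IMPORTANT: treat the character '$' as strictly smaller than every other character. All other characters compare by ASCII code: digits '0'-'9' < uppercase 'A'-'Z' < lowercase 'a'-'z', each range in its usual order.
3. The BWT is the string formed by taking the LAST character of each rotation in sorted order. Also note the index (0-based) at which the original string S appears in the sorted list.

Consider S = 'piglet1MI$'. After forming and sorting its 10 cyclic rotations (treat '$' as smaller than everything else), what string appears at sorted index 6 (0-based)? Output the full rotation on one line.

All 10 rotations (rotation i = S[i:]+S[:i]):
  rot[0] = piglet1MI$
  rot[1] = iglet1MI$p
  rot[2] = glet1MI$pi
  rot[3] = let1MI$pig
  rot[4] = et1MI$pigl
  rot[5] = t1MI$pigle
  rot[6] = 1MI$piglet
  rot[7] = MI$piglet1
  rot[8] = I$piglet1M
  rot[9] = $piglet1MI
Sorted (with $ < everything):
  sorted[0] = $piglet1MI
  sorted[1] = 1MI$piglet
  sorted[2] = I$piglet1M
  sorted[3] = MI$piglet1
  sorted[4] = et1MI$pigl
  sorted[5] = glet1MI$pi
  sorted[6] = iglet1MI$p
  sorted[7] = let1MI$pig
  sorted[8] = piglet1MI$
  sorted[9] = t1MI$pigle
sorted[6] = iglet1MI$p

Answer: iglet1MI$p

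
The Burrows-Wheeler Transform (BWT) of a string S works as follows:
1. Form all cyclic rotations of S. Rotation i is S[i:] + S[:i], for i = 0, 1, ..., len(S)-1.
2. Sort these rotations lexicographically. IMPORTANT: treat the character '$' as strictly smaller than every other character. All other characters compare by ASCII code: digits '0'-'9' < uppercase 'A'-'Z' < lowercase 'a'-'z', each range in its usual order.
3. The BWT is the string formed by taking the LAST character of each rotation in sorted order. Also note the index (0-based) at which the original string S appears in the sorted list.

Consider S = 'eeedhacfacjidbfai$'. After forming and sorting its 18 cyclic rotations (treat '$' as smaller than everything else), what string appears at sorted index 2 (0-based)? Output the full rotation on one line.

Answer: acjidbfai$eeedhacf

Derivation:
All 18 rotations (rotation i = S[i:]+S[:i]):
  rot[0] = eeedhacfacjidbfai$
  rot[1] = eedhacfacjidbfai$e
  rot[2] = edhacfacjidbfai$ee
  rot[3] = dhacfacjidbfai$eee
  rot[4] = hacfacjidbfai$eeed
  rot[5] = acfacjidbfai$eeedh
  rot[6] = cfacjidbfai$eeedha
  rot[7] = facjidbfai$eeedhac
  rot[8] = acjidbfai$eeedhacf
  rot[9] = cjidbfai$eeedhacfa
  rot[10] = jidbfai$eeedhacfac
  rot[11] = idbfai$eeedhacfacj
  rot[12] = dbfai$eeedhacfacji
  rot[13] = bfai$eeedhacfacjid
  rot[14] = fai$eeedhacfacjidb
  rot[15] = ai$eeedhacfacjidbf
  rot[16] = i$eeedhacfacjidbfa
  rot[17] = $eeedhacfacjidbfai
Sorted (with $ < everything):
  sorted[0] = $eeedhacfacjidbfai
  sorted[1] = acfacjidbfai$eeedh
  sorted[2] = acjidbfai$eeedhacf
  sorted[3] = ai$eeedhacfacjidbf
  sorted[4] = bfai$eeedhacfacjid
  sorted[5] = cfacjidbfai$eeedha
  sorted[6] = cjidbfai$eeedhacfa
  sorted[7] = dbfai$eeedhacfacji
  sorted[8] = dhacfacjidbfai$eee
  sorted[9] = edhacfacjidbfai$ee
  sorted[10] = eedhacfacjidbfai$e
  sorted[11] = eeedhacfacjidbfai$
  sorted[12] = facjidbfai$eeedhac
  sorted[13] = fai$eeedhacfacjidb
  sorted[14] = hacfacjidbfai$eeed
  sorted[15] = i$eeedhacfacjidbfa
  sorted[16] = idbfai$eeedhacfacj
  sorted[17] = jidbfai$eeedhacfac
sorted[2] = acjidbfai$eeedhacf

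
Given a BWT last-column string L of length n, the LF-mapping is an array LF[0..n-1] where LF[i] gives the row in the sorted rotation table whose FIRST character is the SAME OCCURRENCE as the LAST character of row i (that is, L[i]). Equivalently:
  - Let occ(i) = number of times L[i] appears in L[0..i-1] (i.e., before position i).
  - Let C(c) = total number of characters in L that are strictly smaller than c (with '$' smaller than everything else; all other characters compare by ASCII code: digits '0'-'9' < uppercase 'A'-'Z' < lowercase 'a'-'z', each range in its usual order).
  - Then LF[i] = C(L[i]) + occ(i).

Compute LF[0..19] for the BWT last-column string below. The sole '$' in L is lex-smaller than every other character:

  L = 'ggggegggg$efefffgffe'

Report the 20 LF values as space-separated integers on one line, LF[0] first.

Answer: 11 12 13 14 1 15 16 17 18 0 2 5 3 6 7 8 19 9 10 4

Derivation:
Char counts: '$':1, 'e':4, 'f':6, 'g':9
C (first-col start): C('$')=0, C('e')=1, C('f')=5, C('g')=11
L[0]='g': occ=0, LF[0]=C('g')+0=11+0=11
L[1]='g': occ=1, LF[1]=C('g')+1=11+1=12
L[2]='g': occ=2, LF[2]=C('g')+2=11+2=13
L[3]='g': occ=3, LF[3]=C('g')+3=11+3=14
L[4]='e': occ=0, LF[4]=C('e')+0=1+0=1
L[5]='g': occ=4, LF[5]=C('g')+4=11+4=15
L[6]='g': occ=5, LF[6]=C('g')+5=11+5=16
L[7]='g': occ=6, LF[7]=C('g')+6=11+6=17
L[8]='g': occ=7, LF[8]=C('g')+7=11+7=18
L[9]='$': occ=0, LF[9]=C('$')+0=0+0=0
L[10]='e': occ=1, LF[10]=C('e')+1=1+1=2
L[11]='f': occ=0, LF[11]=C('f')+0=5+0=5
L[12]='e': occ=2, LF[12]=C('e')+2=1+2=3
L[13]='f': occ=1, LF[13]=C('f')+1=5+1=6
L[14]='f': occ=2, LF[14]=C('f')+2=5+2=7
L[15]='f': occ=3, LF[15]=C('f')+3=5+3=8
L[16]='g': occ=8, LF[16]=C('g')+8=11+8=19
L[17]='f': occ=4, LF[17]=C('f')+4=5+4=9
L[18]='f': occ=5, LF[18]=C('f')+5=5+5=10
L[19]='e': occ=3, LF[19]=C('e')+3=1+3=4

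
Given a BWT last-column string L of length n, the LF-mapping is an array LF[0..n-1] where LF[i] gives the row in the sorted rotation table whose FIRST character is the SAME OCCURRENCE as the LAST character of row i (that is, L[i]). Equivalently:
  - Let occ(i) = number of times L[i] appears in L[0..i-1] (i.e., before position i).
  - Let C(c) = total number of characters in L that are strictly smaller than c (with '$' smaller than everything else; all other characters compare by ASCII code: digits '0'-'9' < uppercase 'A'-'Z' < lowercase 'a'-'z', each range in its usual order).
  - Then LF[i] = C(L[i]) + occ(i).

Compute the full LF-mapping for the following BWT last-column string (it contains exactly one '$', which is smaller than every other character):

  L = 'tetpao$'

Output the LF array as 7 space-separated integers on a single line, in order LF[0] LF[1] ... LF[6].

Char counts: '$':1, 'a':1, 'e':1, 'o':1, 'p':1, 't':2
C (first-col start): C('$')=0, C('a')=1, C('e')=2, C('o')=3, C('p')=4, C('t')=5
L[0]='t': occ=0, LF[0]=C('t')+0=5+0=5
L[1]='e': occ=0, LF[1]=C('e')+0=2+0=2
L[2]='t': occ=1, LF[2]=C('t')+1=5+1=6
L[3]='p': occ=0, LF[3]=C('p')+0=4+0=4
L[4]='a': occ=0, LF[4]=C('a')+0=1+0=1
L[5]='o': occ=0, LF[5]=C('o')+0=3+0=3
L[6]='$': occ=0, LF[6]=C('$')+0=0+0=0

Answer: 5 2 6 4 1 3 0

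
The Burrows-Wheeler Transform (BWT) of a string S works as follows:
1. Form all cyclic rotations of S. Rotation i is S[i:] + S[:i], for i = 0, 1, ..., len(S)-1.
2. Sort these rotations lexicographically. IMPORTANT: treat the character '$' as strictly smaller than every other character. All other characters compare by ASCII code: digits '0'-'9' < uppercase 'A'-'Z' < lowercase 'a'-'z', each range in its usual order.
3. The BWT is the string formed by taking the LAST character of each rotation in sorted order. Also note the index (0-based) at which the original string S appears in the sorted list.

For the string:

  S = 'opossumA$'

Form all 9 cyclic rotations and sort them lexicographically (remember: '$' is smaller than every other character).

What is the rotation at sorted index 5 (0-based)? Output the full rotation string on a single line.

All 9 rotations (rotation i = S[i:]+S[:i]):
  rot[0] = opossumA$
  rot[1] = possumA$o
  rot[2] = ossumA$op
  rot[3] = ssumA$opo
  rot[4] = sumA$opos
  rot[5] = umA$oposs
  rot[6] = mA$opossu
  rot[7] = A$opossum
  rot[8] = $opossumA
Sorted (with $ < everything):
  sorted[0] = $opossumA
  sorted[1] = A$opossum
  sorted[2] = mA$opossu
  sorted[3] = opossumA$
  sorted[4] = ossumA$op
  sorted[5] = possumA$o
  sorted[6] = ssumA$opo
  sorted[7] = sumA$opos
  sorted[8] = umA$oposs
sorted[5] = possumA$o

Answer: possumA$o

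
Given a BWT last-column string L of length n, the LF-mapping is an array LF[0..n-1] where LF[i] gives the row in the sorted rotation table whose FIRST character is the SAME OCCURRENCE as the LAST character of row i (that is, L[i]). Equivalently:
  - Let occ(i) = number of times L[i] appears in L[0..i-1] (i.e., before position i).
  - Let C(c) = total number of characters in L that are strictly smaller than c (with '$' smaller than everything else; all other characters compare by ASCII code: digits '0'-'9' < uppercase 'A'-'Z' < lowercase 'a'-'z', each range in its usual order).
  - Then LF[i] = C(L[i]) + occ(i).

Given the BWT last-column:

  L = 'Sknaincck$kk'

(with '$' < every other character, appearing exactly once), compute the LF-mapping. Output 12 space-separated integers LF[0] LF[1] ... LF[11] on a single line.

Answer: 1 6 10 2 5 11 3 4 7 0 8 9

Derivation:
Char counts: '$':1, 'S':1, 'a':1, 'c':2, 'i':1, 'k':4, 'n':2
C (first-col start): C('$')=0, C('S')=1, C('a')=2, C('c')=3, C('i')=5, C('k')=6, C('n')=10
L[0]='S': occ=0, LF[0]=C('S')+0=1+0=1
L[1]='k': occ=0, LF[1]=C('k')+0=6+0=6
L[2]='n': occ=0, LF[2]=C('n')+0=10+0=10
L[3]='a': occ=0, LF[3]=C('a')+0=2+0=2
L[4]='i': occ=0, LF[4]=C('i')+0=5+0=5
L[5]='n': occ=1, LF[5]=C('n')+1=10+1=11
L[6]='c': occ=0, LF[6]=C('c')+0=3+0=3
L[7]='c': occ=1, LF[7]=C('c')+1=3+1=4
L[8]='k': occ=1, LF[8]=C('k')+1=6+1=7
L[9]='$': occ=0, LF[9]=C('$')+0=0+0=0
L[10]='k': occ=2, LF[10]=C('k')+2=6+2=8
L[11]='k': occ=3, LF[11]=C('k')+3=6+3=9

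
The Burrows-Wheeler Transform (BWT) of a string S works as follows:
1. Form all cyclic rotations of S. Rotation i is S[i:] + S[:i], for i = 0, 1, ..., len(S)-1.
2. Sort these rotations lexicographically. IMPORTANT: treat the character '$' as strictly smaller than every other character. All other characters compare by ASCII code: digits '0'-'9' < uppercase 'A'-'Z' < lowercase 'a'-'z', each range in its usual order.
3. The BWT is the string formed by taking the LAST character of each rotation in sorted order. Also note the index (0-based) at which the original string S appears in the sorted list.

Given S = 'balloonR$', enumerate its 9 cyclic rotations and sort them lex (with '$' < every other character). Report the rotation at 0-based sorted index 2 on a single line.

Answer: alloonR$b

Derivation:
All 9 rotations (rotation i = S[i:]+S[:i]):
  rot[0] = balloonR$
  rot[1] = alloonR$b
  rot[2] = lloonR$ba
  rot[3] = loonR$bal
  rot[4] = oonR$ball
  rot[5] = onR$ballo
  rot[6] = nR$balloo
  rot[7] = R$balloon
  rot[8] = $balloonR
Sorted (with $ < everything):
  sorted[0] = $balloonR
  sorted[1] = R$balloon
  sorted[2] = alloonR$b
  sorted[3] = balloonR$
  sorted[4] = lloonR$ba
  sorted[5] = loonR$bal
  sorted[6] = nR$balloo
  sorted[7] = onR$ballo
  sorted[8] = oonR$ball
sorted[2] = alloonR$b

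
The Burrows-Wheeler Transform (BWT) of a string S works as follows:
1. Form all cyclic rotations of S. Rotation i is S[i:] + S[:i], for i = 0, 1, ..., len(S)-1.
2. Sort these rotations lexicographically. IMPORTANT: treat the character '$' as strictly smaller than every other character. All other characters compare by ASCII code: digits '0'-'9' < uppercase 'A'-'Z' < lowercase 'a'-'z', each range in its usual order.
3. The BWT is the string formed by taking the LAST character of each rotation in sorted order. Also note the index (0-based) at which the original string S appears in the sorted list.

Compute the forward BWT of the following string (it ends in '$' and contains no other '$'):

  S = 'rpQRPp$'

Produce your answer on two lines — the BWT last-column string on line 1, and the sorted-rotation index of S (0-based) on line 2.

Answer: pRpQPr$
6

Derivation:
All 7 rotations (rotation i = S[i:]+S[:i]):
  rot[0] = rpQRPp$
  rot[1] = pQRPp$r
  rot[2] = QRPp$rp
  rot[3] = RPp$rpQ
  rot[4] = Pp$rpQR
  rot[5] = p$rpQRP
  rot[6] = $rpQRPp
Sorted (with $ < everything):
  sorted[0] = $rpQRPp  (last char: 'p')
  sorted[1] = Pp$rpQR  (last char: 'R')
  sorted[2] = QRPp$rp  (last char: 'p')
  sorted[3] = RPp$rpQ  (last char: 'Q')
  sorted[4] = p$rpQRP  (last char: 'P')
  sorted[5] = pQRPp$r  (last char: 'r')
  sorted[6] = rpQRPp$  (last char: '$')
Last column: pRpQPr$
Original string S is at sorted index 6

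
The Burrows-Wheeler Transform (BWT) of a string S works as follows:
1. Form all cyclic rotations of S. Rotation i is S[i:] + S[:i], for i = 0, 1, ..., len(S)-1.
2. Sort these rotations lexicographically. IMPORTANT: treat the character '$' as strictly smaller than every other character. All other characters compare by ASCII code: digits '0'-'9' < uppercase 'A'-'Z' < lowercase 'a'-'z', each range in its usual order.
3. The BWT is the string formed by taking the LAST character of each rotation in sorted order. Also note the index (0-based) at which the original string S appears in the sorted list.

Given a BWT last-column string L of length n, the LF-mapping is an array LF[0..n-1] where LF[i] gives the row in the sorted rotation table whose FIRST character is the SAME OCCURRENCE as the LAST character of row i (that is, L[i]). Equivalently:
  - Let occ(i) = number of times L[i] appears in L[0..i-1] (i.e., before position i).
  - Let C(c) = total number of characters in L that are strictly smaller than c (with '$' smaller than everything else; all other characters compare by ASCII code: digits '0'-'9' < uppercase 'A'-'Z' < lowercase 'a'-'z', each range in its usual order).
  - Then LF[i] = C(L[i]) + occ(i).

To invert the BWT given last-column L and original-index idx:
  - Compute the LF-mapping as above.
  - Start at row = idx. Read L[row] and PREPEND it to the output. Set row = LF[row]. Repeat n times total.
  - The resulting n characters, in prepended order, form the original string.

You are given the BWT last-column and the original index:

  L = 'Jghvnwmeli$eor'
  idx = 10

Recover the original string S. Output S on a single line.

Answer: overwhelmingJ$

Derivation:
LF mapping: 1 4 5 12 9 13 8 2 7 6 0 3 10 11
Walk LF starting at row 10, prepending L[row]:
  step 1: row=10, L[10]='$', prepend. Next row=LF[10]=0
  step 2: row=0, L[0]='J', prepend. Next row=LF[0]=1
  step 3: row=1, L[1]='g', prepend. Next row=LF[1]=4
  step 4: row=4, L[4]='n', prepend. Next row=LF[4]=9
  step 5: row=9, L[9]='i', prepend. Next row=LF[9]=6
  step 6: row=6, L[6]='m', prepend. Next row=LF[6]=8
  step 7: row=8, L[8]='l', prepend. Next row=LF[8]=7
  step 8: row=7, L[7]='e', prepend. Next row=LF[7]=2
  step 9: row=2, L[2]='h', prepend. Next row=LF[2]=5
  step 10: row=5, L[5]='w', prepend. Next row=LF[5]=13
  step 11: row=13, L[13]='r', prepend. Next row=LF[13]=11
  step 12: row=11, L[11]='e', prepend. Next row=LF[11]=3
  step 13: row=3, L[3]='v', prepend. Next row=LF[3]=12
  step 14: row=12, L[12]='o', prepend. Next row=LF[12]=10
Reversed output: overwhelmingJ$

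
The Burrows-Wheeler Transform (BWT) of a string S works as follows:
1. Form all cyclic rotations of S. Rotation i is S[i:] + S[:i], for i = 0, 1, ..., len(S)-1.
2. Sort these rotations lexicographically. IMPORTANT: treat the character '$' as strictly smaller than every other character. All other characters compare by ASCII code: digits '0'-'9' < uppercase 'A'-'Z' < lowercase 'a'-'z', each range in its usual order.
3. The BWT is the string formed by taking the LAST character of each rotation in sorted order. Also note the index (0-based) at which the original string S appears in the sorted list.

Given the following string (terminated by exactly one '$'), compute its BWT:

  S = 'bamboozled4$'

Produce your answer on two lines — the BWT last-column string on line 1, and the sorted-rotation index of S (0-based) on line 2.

Answer: 4db$melzaboo
3

Derivation:
All 12 rotations (rotation i = S[i:]+S[:i]):
  rot[0] = bamboozled4$
  rot[1] = amboozled4$b
  rot[2] = mboozled4$ba
  rot[3] = boozled4$bam
  rot[4] = oozled4$bamb
  rot[5] = ozled4$bambo
  rot[6] = zled4$bamboo
  rot[7] = led4$bambooz
  rot[8] = ed4$bamboozl
  rot[9] = d4$bamboozle
  rot[10] = 4$bamboozled
  rot[11] = $bamboozled4
Sorted (with $ < everything):
  sorted[0] = $bamboozled4  (last char: '4')
  sorted[1] = 4$bamboozled  (last char: 'd')
  sorted[2] = amboozled4$b  (last char: 'b')
  sorted[3] = bamboozled4$  (last char: '$')
  sorted[4] = boozled4$bam  (last char: 'm')
  sorted[5] = d4$bamboozle  (last char: 'e')
  sorted[6] = ed4$bamboozl  (last char: 'l')
  sorted[7] = led4$bambooz  (last char: 'z')
  sorted[8] = mboozled4$ba  (last char: 'a')
  sorted[9] = oozled4$bamb  (last char: 'b')
  sorted[10] = ozled4$bambo  (last char: 'o')
  sorted[11] = zled4$bamboo  (last char: 'o')
Last column: 4db$melzaboo
Original string S is at sorted index 3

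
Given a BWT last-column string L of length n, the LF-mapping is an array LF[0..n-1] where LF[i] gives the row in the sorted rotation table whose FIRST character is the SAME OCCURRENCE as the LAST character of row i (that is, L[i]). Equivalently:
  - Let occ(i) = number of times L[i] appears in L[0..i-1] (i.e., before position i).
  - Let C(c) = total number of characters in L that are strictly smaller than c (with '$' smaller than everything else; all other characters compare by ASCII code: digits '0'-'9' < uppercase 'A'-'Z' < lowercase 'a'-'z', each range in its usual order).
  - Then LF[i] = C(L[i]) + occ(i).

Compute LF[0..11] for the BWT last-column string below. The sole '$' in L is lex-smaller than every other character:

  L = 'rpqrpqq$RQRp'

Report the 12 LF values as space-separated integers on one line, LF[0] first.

Char counts: '$':1, 'Q':1, 'R':2, 'p':3, 'q':3, 'r':2
C (first-col start): C('$')=0, C('Q')=1, C('R')=2, C('p')=4, C('q')=7, C('r')=10
L[0]='r': occ=0, LF[0]=C('r')+0=10+0=10
L[1]='p': occ=0, LF[1]=C('p')+0=4+0=4
L[2]='q': occ=0, LF[2]=C('q')+0=7+0=7
L[3]='r': occ=1, LF[3]=C('r')+1=10+1=11
L[4]='p': occ=1, LF[4]=C('p')+1=4+1=5
L[5]='q': occ=1, LF[5]=C('q')+1=7+1=8
L[6]='q': occ=2, LF[6]=C('q')+2=7+2=9
L[7]='$': occ=0, LF[7]=C('$')+0=0+0=0
L[8]='R': occ=0, LF[8]=C('R')+0=2+0=2
L[9]='Q': occ=0, LF[9]=C('Q')+0=1+0=1
L[10]='R': occ=1, LF[10]=C('R')+1=2+1=3
L[11]='p': occ=2, LF[11]=C('p')+2=4+2=6

Answer: 10 4 7 11 5 8 9 0 2 1 3 6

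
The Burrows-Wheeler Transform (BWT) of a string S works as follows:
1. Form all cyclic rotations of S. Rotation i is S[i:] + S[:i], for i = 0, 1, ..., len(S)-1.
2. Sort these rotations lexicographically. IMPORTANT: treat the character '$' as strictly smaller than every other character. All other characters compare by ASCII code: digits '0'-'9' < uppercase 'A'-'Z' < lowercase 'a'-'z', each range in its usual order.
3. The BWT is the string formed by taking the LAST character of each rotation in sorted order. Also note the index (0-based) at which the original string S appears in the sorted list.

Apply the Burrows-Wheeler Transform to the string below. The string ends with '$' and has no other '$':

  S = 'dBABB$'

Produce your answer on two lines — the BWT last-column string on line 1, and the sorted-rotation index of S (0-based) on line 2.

All 6 rotations (rotation i = S[i:]+S[:i]):
  rot[0] = dBABB$
  rot[1] = BABB$d
  rot[2] = ABB$dB
  rot[3] = BB$dBA
  rot[4] = B$dBAB
  rot[5] = $dBABB
Sorted (with $ < everything):
  sorted[0] = $dBABB  (last char: 'B')
  sorted[1] = ABB$dB  (last char: 'B')
  sorted[2] = B$dBAB  (last char: 'B')
  sorted[3] = BABB$d  (last char: 'd')
  sorted[4] = BB$dBA  (last char: 'A')
  sorted[5] = dBABB$  (last char: '$')
Last column: BBBdA$
Original string S is at sorted index 5

Answer: BBBdA$
5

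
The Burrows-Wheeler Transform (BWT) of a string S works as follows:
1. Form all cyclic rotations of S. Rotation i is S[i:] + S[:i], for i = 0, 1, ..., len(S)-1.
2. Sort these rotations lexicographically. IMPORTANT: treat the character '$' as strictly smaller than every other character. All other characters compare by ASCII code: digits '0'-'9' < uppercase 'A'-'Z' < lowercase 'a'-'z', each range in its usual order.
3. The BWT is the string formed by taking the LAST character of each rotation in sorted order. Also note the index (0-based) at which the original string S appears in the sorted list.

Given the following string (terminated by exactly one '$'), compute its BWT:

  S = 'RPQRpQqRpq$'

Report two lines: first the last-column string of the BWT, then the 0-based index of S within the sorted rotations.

All 11 rotations (rotation i = S[i:]+S[:i]):
  rot[0] = RPQRpQqRpq$
  rot[1] = PQRpQqRpq$R
  rot[2] = QRpQqRpq$RP
  rot[3] = RpQqRpq$RPQ
  rot[4] = pQqRpq$RPQR
  rot[5] = QqRpq$RPQRp
  rot[6] = qRpq$RPQRpQ
  rot[7] = Rpq$RPQRpQq
  rot[8] = pq$RPQRpQqR
  rot[9] = q$RPQRpQqRp
  rot[10] = $RPQRpQqRpq
Sorted (with $ < everything):
  sorted[0] = $RPQRpQqRpq  (last char: 'q')
  sorted[1] = PQRpQqRpq$R  (last char: 'R')
  sorted[2] = QRpQqRpq$RP  (last char: 'P')
  sorted[3] = QqRpq$RPQRp  (last char: 'p')
  sorted[4] = RPQRpQqRpq$  (last char: '$')
  sorted[5] = RpQqRpq$RPQ  (last char: 'Q')
  sorted[6] = Rpq$RPQRpQq  (last char: 'q')
  sorted[7] = pQqRpq$RPQR  (last char: 'R')
  sorted[8] = pq$RPQRpQqR  (last char: 'R')
  sorted[9] = q$RPQRpQqRp  (last char: 'p')
  sorted[10] = qRpq$RPQRpQ  (last char: 'Q')
Last column: qRPp$QqRRpQ
Original string S is at sorted index 4

Answer: qRPp$QqRRpQ
4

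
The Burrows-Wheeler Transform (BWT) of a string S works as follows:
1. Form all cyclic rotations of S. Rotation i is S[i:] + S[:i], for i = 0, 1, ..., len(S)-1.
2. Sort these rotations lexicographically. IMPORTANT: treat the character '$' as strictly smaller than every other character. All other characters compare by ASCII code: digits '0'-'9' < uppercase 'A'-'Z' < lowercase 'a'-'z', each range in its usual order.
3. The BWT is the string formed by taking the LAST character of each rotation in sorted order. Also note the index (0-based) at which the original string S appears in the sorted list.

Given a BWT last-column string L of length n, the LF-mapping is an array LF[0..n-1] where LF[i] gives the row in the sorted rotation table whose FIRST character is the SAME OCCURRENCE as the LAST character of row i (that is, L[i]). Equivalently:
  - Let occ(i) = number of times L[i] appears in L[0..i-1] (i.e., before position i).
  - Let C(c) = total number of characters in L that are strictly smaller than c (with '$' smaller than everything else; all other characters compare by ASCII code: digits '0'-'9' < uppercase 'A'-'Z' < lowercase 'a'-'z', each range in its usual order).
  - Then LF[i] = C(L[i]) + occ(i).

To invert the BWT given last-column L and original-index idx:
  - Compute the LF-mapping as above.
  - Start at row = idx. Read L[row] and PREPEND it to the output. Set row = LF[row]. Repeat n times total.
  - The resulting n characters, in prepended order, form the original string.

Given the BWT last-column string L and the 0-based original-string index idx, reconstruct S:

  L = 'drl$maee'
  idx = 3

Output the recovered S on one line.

LF mapping: 2 7 5 0 6 1 3 4
Walk LF starting at row 3, prepending L[row]:
  step 1: row=3, L[3]='$', prepend. Next row=LF[3]=0
  step 2: row=0, L[0]='d', prepend. Next row=LF[0]=2
  step 3: row=2, L[2]='l', prepend. Next row=LF[2]=5
  step 4: row=5, L[5]='a', prepend. Next row=LF[5]=1
  step 5: row=1, L[1]='r', prepend. Next row=LF[1]=7
  step 6: row=7, L[7]='e', prepend. Next row=LF[7]=4
  step 7: row=4, L[4]='m', prepend. Next row=LF[4]=6
  step 8: row=6, L[6]='e', prepend. Next row=LF[6]=3
Reversed output: emerald$

Answer: emerald$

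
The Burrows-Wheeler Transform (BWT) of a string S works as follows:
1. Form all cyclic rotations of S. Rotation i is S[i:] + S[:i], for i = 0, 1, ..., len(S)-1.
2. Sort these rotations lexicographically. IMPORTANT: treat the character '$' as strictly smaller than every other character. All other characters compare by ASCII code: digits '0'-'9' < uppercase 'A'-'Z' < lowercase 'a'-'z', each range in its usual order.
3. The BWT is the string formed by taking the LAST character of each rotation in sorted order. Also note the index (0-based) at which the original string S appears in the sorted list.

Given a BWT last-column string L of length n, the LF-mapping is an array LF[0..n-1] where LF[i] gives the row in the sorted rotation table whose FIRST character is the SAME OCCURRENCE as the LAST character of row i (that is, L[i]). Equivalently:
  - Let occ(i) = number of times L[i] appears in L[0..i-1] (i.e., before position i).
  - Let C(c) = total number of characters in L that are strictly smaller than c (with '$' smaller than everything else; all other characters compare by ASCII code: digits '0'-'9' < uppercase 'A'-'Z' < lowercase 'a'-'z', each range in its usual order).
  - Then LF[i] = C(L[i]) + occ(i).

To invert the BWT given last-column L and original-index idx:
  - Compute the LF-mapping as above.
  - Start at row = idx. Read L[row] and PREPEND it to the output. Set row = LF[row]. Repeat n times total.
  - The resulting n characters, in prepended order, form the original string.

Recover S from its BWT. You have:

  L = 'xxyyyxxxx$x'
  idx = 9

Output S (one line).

LF mapping: 1 2 8 9 10 3 4 5 6 0 7
Walk LF starting at row 9, prepending L[row]:
  step 1: row=9, L[9]='$', prepend. Next row=LF[9]=0
  step 2: row=0, L[0]='x', prepend. Next row=LF[0]=1
  step 3: row=1, L[1]='x', prepend. Next row=LF[1]=2
  step 4: row=2, L[2]='y', prepend. Next row=LF[2]=8
  step 5: row=8, L[8]='x', prepend. Next row=LF[8]=6
  step 6: row=6, L[6]='x', prepend. Next row=LF[6]=4
  step 7: row=4, L[4]='y', prepend. Next row=LF[4]=10
  step 8: row=10, L[10]='x', prepend. Next row=LF[10]=7
  step 9: row=7, L[7]='x', prepend. Next row=LF[7]=5
  step 10: row=5, L[5]='x', prepend. Next row=LF[5]=3
  step 11: row=3, L[3]='y', prepend. Next row=LF[3]=9
Reversed output: yxxxyxxyxx$

Answer: yxxxyxxyxx$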